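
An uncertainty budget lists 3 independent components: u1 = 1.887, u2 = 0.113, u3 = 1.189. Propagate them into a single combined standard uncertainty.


uc = sqrt(1.887^2 + 0.113^2 + 1.189^2)
uc = sqrt(4.987259)
uc = 2.2332

2.2332


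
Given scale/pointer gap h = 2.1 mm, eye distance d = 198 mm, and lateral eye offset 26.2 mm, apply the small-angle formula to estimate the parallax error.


error = h * offset / d
= 2.1 * 26.2 / 198
= 0.2779

0.2779


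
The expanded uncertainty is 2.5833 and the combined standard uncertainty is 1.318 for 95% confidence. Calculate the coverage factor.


k = U / uc
k = 2.5833 / 1.318
k = 1.96

1.96


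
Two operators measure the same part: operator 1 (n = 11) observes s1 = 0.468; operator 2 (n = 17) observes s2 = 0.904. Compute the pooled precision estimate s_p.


s_p = sqrt(((n1-1)*s1^2 + (n2-1)*s2^2) / (n1+n2-2))
numerator = (11-1)*0.468^2 + (17-1)*0.904^2 = 2.19024 + 13.075456 = 15.265696
denominator = 11 + 17 - 2 = 26
s_p^2 = 15.265696 / 26 = 0.58714215
s_p = sqrt(0.58714215) = 0.7663

0.7663


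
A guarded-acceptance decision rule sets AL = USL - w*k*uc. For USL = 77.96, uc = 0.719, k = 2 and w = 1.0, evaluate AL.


U = k * uc = 2 * 0.719 = 1.438
guard band g = w * U = 1.0 * 1.438 = 1.438
AL = USL - g = 77.96 - 1.438
AL = 76.5220

76.5220


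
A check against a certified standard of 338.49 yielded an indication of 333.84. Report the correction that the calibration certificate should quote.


Correction = standard - reading
= 338.49 - 333.84
= 4.6500

4.6500


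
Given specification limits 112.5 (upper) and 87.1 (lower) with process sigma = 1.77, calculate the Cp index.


Cp = (USL - LSL) / (6 * sigma)
= (112.5 - 87.1) / (6 * 1.77)
= 25.4000 / 10.6200
= 2.3917

2.3917


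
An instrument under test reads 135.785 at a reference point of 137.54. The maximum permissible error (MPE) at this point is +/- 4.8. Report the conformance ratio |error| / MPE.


e = indication - reference = 135.785 - 137.54 = -1.7550
|e| = 1.7550
ratio = |e| / MPE = 1.7550 / 4.8
ratio = 0.3656

0.3656


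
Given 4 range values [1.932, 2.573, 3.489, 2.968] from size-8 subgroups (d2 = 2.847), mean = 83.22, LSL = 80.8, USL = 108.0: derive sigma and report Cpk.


R_bar = (1.932 + 2.573 + 3.489 + 2.968) / 4 = 2.7405
sigma = R_bar / d2 = 2.7405 / 2.847 = 0.9625922
Cp = (USL - LSL)/(6*sigma) = (108.0 - 80.8)/(6*0.9625922) = 4.7095
Cpu = (108.0 - 83.22)/(3*0.9625922) = 8.5810
Cpl = (83.22 - 80.8)/(3*0.9625922) = 0.8380
Cpk = min(Cpu, Cpl) = 0.8380

0.8380


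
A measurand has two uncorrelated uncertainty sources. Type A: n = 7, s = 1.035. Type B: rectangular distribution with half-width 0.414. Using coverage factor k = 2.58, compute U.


u_A = s / sqrt(n) = 1.035 / sqrt(7) = 0.39119323
u_B = half_width / sqrt(3) = 0.414 / sqrt(3) = 0.23902301
uc = sqrt(u_A^2 + u_B^2) = sqrt(0.39119323^2 + 0.23902301^2) = 0.45843663
U = k * uc = 2.58 * 0.45843663
U = 1.1828

1.1828


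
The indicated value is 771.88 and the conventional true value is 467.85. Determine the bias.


Systematic error = measured - true
= 771.88 - 467.85
= 304.0300

304.0300


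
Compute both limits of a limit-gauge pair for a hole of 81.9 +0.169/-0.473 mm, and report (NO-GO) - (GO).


GO = nominal - lower_tol (smallest hole = maximum material condition)
GO = 81.9 - 0.473 = 81.427
NO-GO = nominal + upper_tol (largest hole = least material condition)
NO-GO = 81.9 + 0.169 = 82.069
spread = NO-GO - GO = 82.069 - 81.427 = 0.6420

0.6420


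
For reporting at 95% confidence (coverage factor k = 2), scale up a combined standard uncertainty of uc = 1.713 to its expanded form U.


U = k * uc
U = 2 * 1.713
U = 3.4260

3.4260


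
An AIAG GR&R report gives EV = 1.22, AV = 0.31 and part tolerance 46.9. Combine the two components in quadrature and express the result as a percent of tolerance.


GRR = sqrt(EV^2 + AV^2) = sqrt(1.22^2 + 0.31^2) = 1.2587692
%GRR = GRR / tol * 100 = 1.2587692 / 46.9 * 100
%GRR = 2.6839

2.6839


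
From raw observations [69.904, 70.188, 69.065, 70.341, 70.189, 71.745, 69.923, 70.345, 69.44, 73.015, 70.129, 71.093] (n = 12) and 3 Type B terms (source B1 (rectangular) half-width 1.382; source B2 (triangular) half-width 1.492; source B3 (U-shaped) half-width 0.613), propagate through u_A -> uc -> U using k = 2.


mean = (69.904 + 70.188 + 69.065 + 70.341 + 70.189 + 71.745 + 69.923 + 70.345 + 69.44 + 73.015 + 70.129 + 71.093) / 12 = 70.44808333
s = sqrt(sum((x - mean)^2)/(n-1)) = 1.0637215
u_A = s / sqrt(n) = 1.0637215 / sqrt(12) = 0.30706995
u_B1 = 1.382 / sqrt(3) = 0.79789807
u_B2 = 1.492 / sqrt(6) = 0.60910645
u_B3 = 0.613 / sqrt(2) = 0.43345646
uc = sqrt(0.30706995^2 + 0.79789807^2 + 0.60910645^2 + 0.43345646^2) = 1.1357061
U = k * uc = 2 * 1.1357061
U = 2.2714

2.2714


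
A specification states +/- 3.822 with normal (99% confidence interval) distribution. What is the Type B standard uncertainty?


u_B = half_width / 2.576
u_B = 3.822 / 2.576
u_B = 1.4837

1.4837


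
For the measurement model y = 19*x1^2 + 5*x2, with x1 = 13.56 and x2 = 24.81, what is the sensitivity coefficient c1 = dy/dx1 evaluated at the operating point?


y = 19*x1^2 + 5*x2
dy/dx1 = 2*19*x1
Evaluate at x1 = 13.56: c1 = 38 * 13.56
c1 = 515.2800

515.2800


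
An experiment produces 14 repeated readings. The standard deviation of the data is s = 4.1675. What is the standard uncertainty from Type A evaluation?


u_A = s / sqrt(n)
u_A = 4.1675 / sqrt(14)
u_A = 4.1675 / 3.7416574
u_A = 1.1138

1.1138


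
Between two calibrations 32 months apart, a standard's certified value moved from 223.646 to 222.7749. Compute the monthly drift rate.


rate = (v2 - v1) / months
= (222.7749 - 223.646) / 32
= -0.8711 / 32
= -0.0272

-0.0272


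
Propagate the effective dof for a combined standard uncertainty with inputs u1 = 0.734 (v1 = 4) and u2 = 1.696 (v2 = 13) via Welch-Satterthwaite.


uc = sqrt(u1^2 + u2^2) = sqrt(0.734^2 + 1.696^2) = 1.8480184
v_eff = uc^4 / (u1^4/v1 + u2^4/v2)
= 1.8480184^4 / (0.734^4/4 + 1.696^4/13)
= 11.6634 / 0.70900828
v_eff = 16.4503

16.4503


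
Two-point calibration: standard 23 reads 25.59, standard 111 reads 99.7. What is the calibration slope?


slope = (y2 - y1) / (x2 - x1)
= (99.7 - 25.59) / (111 - 23)
= 74.1100 / 88
= 0.8422

0.8422


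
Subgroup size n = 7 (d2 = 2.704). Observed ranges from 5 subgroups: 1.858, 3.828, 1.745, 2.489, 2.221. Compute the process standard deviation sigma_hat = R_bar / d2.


R_bar = (1.858 + 3.828 + 1.745 + 2.489 + 2.221) / 5
R_bar = 12.141 / 5 = 2.4282
sigma_hat = R_bar / d2 = 2.4282 / 2.704 = 0.8980

0.8980


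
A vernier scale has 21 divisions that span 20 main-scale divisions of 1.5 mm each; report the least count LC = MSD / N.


LC = MSD / n_div
= 1.5 / 21
= 0.0714

0.0714


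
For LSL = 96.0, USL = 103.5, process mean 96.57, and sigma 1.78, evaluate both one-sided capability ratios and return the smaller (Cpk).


Cpu = (USL - mean) / (3*sigma) = (103.5 - 96.57) / (3*1.78) = 1.2978
Cpl = (mean - LSL) / (3*sigma) = (96.57 - 96.0) / (3*1.78) = 0.1067
Cpk = min(Cpu, Cpl) = 0.1067

0.1067


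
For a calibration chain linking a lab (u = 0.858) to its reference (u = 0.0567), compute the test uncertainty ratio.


TUR = u_lab / u_ref
= 0.858 / 0.0567
= 15.1323

15.1323


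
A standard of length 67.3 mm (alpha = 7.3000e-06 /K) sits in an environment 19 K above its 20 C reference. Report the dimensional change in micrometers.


dL = L * alpha * dT
= 67.3 * 7.3000e-06 * 19
= 0.0093345 mm
dL_um = 0.0093345 * 1000 = 9.3345 um

9.3345


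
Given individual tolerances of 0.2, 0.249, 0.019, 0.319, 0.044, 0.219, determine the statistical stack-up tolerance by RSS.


RSS = sqrt(0.2^2 + 0.249^2 + 0.019^2 + 0.319^2 + 0.044^2 + 0.219^2)
= sqrt(0.25402)
= 0.5040

0.5040


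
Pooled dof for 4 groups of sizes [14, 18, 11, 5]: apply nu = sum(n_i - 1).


nu = sum_i (n_i - 1)
nu = ((14 - 1) + (18 - 1) + (11 - 1) + (5 - 1))
nu = 13 + 17 + 10 + 4
nu = 44

44


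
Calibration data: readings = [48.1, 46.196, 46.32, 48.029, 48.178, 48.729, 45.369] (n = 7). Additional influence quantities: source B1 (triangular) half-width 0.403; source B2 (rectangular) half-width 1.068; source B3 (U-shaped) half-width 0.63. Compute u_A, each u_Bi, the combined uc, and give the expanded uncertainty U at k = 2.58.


mean = (48.1 + 46.196 + 46.32 + 48.029 + 48.178 + 48.729 + 45.369) / 7 = 47.27442857
s = sqrt(sum((x - mean)^2)/(n-1)) = 1.2837293
u_A = s / sqrt(n) = 1.2837293 / sqrt(7) = 0.48520407
u_B1 = 0.403 / sqrt(6) = 0.16452406
u_B2 = 1.068 / sqrt(3) = 0.61661009
u_B3 = 0.63 / sqrt(2) = 0.44547727
uc = sqrt(0.48520407^2 + 0.16452406^2 + 0.61661009^2 + 0.44547727^2) = 0.91714184
U = k * uc = 2.58 * 0.91714184
U = 2.3662

2.3662


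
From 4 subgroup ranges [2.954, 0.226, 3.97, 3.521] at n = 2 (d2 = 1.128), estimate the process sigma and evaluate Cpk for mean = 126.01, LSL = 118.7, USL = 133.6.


R_bar = (2.954 + 0.226 + 3.97 + 3.521) / 4 = 2.66775
sigma = R_bar / d2 = 2.66775 / 1.128 = 2.3650266
Cp = (USL - LSL)/(6*sigma) = (133.6 - 118.7)/(6*2.3650266) = 1.0500
Cpu = (133.6 - 126.01)/(3*2.3650266) = 1.0698
Cpl = (126.01 - 118.7)/(3*2.3650266) = 1.0303
Cpk = min(Cpu, Cpl) = 1.0303

1.0303


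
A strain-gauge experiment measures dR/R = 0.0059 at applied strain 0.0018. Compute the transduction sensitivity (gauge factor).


GF = (dR/R) / epsilon
= 0.0059 / 0.0018
= 3.2778

3.2778


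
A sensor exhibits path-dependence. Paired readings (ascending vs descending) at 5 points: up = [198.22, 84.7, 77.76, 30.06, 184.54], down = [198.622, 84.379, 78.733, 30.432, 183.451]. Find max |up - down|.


|198.22 - 198.622| = 0.4020
|84.7 - 84.379| = 0.3210
|77.76 - 78.733| = 0.9730
|30.06 - 30.432| = 0.3720
|184.54 - 183.451| = 1.0890
hysteresis = max(diffs) = 1.0890

1.0890


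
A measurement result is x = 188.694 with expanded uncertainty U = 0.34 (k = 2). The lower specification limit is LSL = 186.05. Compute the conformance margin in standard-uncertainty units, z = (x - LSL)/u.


u = U / k = 0.34 / 2 = 0.17
margin = |LSL - x| = |186.05 - 188.694| = 2.644
z = margin / u = 2.644 / 0.17
z = 15.5529

15.5529


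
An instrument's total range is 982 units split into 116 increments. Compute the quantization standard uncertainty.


resolution = range / divisions
resolution = 982 / 116 = 8.4655172
u_res = resolution / (2*sqrt(3))
u_res = 8.4655172 / 3.4641016
u_res = 2.4438

2.4438


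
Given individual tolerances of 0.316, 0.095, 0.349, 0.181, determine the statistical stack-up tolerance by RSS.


RSS = sqrt(0.316^2 + 0.095^2 + 0.349^2 + 0.181^2)
= sqrt(0.263443)
= 0.5133

0.5133


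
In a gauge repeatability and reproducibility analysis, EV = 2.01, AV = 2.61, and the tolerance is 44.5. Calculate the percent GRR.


GRR = sqrt(EV^2 + AV^2) = sqrt(2.01^2 + 2.61^2) = 3.2942677
%GRR = GRR / tol * 100 = 3.2942677 / 44.5 * 100
%GRR = 7.4028

7.4028


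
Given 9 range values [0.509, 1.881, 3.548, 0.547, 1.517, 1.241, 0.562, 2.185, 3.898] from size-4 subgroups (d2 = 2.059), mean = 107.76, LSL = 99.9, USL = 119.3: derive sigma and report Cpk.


R_bar = (0.509 + 1.881 + 3.548 + 0.547 + 1.517 + 1.241 + 0.562 + 2.185 + 3.898) / 9 = 1.7653333
sigma = R_bar / d2 = 1.7653333 / 2.059 = 0.85737411
Cp = (USL - LSL)/(6*sigma) = (119.3 - 99.9)/(6*0.85737411) = 3.7712
Cpu = (119.3 - 107.76)/(3*0.85737411) = 4.4866
Cpl = (107.76 - 99.9)/(3*0.85737411) = 3.0558
Cpk = min(Cpu, Cpl) = 3.0558

3.0558


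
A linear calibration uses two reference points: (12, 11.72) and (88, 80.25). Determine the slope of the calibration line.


slope = (y2 - y1) / (x2 - x1)
= (80.25 - 11.72) / (88 - 12)
= 68.5300 / 76
= 0.9017

0.9017


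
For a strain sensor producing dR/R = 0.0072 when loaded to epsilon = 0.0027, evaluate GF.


GF = (dR/R) / epsilon
= 0.0072 / 0.0027
= 2.6667

2.6667


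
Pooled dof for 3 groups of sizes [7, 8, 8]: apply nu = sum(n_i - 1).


nu = sum_i (n_i - 1)
nu = ((7 - 1) + (8 - 1) + (8 - 1))
nu = 6 + 7 + 7
nu = 20

20


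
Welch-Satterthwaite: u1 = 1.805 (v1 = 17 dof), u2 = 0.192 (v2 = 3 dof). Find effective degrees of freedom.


uc = sqrt(u1^2 + u2^2) = sqrt(1.805^2 + 0.192^2) = 1.8151829
v_eff = uc^4 / (u1^4/v1 + u2^4/v2)
= 1.8151829^4 / (1.805^4/17 + 0.192^4/3)
= 10.856293 / 0.62484868
v_eff = 17.3743

17.3743


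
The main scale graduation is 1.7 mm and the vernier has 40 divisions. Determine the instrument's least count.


LC = MSD / n_div
= 1.7 / 40
= 0.0425

0.0425


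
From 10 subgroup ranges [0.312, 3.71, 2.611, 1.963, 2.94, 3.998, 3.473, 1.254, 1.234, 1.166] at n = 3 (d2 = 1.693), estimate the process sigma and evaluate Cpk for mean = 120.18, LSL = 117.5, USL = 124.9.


R_bar = (0.312 + 3.71 + 2.611 + 1.963 + 2.94 + 3.998 + 3.473 + 1.254 + 1.234 + 1.166) / 10 = 2.2661
sigma = R_bar / d2 = 2.2661 / 1.693 = 1.3385115
Cp = (USL - LSL)/(6*sigma) = (124.9 - 117.5)/(6*1.3385115) = 0.9214
Cpu = (124.9 - 120.18)/(3*1.3385115) = 1.1754
Cpl = (120.18 - 117.5)/(3*1.3385115) = 0.6674
Cpk = min(Cpu, Cpl) = 0.6674

0.6674


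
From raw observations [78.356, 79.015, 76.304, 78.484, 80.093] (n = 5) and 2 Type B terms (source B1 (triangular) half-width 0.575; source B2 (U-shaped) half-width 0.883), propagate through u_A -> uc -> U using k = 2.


mean = (78.356 + 79.015 + 76.304 + 78.484 + 80.093) / 5 = 78.4504
s = sqrt(sum((x - mean)^2)/(n-1)) = 1.381483
u_A = s / sqrt(n) = 1.381483 / sqrt(5) = 0.61781798
u_B1 = 0.575 / sqrt(6) = 0.23474277
u_B2 = 0.883 / sqrt(2) = 0.62437529
uc = sqrt(0.61781798^2 + 0.23474277^2 + 0.62437529^2) = 0.9092017
U = k * uc = 2 * 0.9092017
U = 1.8184

1.8184


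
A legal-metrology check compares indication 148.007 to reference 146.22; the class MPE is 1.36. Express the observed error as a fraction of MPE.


e = indication - reference = 148.007 - 146.22 = 1.7870
|e| = 1.7870
ratio = |e| / MPE = 1.7870 / 1.36
ratio = 1.3140

1.3140


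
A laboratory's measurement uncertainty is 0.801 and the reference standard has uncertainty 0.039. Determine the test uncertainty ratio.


TUR = u_lab / u_ref
= 0.801 / 0.039
= 20.5385

20.5385


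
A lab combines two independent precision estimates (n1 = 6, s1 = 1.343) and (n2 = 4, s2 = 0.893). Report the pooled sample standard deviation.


s_p = sqrt(((n1-1)*s1^2 + (n2-1)*s2^2) / (n1+n2-2))
numerator = (6-1)*1.343^2 + (4-1)*0.893^2 = 9.018245 + 2.392347 = 11.410592
denominator = 6 + 4 - 2 = 8
s_p^2 = 11.410592 / 8 = 1.426324
s_p = sqrt(1.426324) = 1.1943

1.1943


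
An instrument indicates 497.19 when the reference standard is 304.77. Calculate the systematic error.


Systematic error = measured - true
= 497.19 - 304.77
= 192.4200

192.4200


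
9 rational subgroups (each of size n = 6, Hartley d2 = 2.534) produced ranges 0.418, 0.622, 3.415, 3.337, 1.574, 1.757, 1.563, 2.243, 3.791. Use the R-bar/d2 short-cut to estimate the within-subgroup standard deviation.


R_bar = (0.418 + 0.622 + 3.415 + 3.337 + 1.574 + 1.757 + 1.563 + 2.243 + 3.791) / 9
R_bar = 18.72 / 9 = 2.08
sigma_hat = R_bar / d2 = 2.08 / 2.534 = 0.8208

0.8208


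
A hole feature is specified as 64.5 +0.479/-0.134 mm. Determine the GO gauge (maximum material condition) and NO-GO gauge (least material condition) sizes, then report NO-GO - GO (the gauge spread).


GO = nominal - lower_tol (smallest hole = maximum material condition)
GO = 64.5 - 0.134 = 64.366
NO-GO = nominal + upper_tol (largest hole = least material condition)
NO-GO = 64.5 + 0.479 = 64.979
spread = NO-GO - GO = 64.979 - 64.366 = 0.6130

0.6130


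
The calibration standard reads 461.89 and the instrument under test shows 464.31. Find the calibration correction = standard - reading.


Correction = standard - reading
= 461.89 - 464.31
= -2.4200

-2.4200


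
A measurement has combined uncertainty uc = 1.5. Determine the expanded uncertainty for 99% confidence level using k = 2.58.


U = k * uc
U = 2.58 * 1.5
U = 3.8700

3.8700


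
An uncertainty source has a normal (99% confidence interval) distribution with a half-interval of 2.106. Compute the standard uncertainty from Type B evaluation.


u_B = half_width / 2.576
u_B = 2.106 / 2.576
u_B = 0.8175

0.8175


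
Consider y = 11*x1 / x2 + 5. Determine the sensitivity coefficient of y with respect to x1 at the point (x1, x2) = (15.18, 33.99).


y = 11*x1 / x2 + 5
dy/dx1 = 11/x2
Evaluate at x2 = 33.99: c1 = 11 / 33.99
c1 = 0.3236

0.3236


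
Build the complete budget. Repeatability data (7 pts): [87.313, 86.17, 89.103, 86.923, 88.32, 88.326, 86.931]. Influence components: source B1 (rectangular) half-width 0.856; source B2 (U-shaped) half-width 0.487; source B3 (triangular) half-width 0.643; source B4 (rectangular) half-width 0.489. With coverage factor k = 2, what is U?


mean = (87.313 + 86.17 + 89.103 + 86.923 + 88.32 + 88.326 + 86.931) / 7 = 87.58371429
s = sqrt(sum((x - mean)^2)/(n-1)) = 1.0276014
u_A = s / sqrt(n) = 1.0276014 / sqrt(7) = 0.38839682
u_B1 = 0.856 / sqrt(3) = 0.49421183
u_B2 = 0.487 / sqrt(2) = 0.344361
u_B3 = 0.643 / sqrt(6) = 0.26250365
u_B4 = 0.489 / sqrt(3) = 0.28232428
uc = sqrt(0.38839682^2 + 0.49421183^2 + 0.344361^2 + 0.26250365^2 + 0.28232428^2) = 0.81381637
U = k * uc = 2 * 0.81381637
U = 1.6276

1.6276


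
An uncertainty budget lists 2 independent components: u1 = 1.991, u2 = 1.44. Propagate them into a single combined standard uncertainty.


uc = sqrt(1.991^2 + 1.44^2)
uc = sqrt(6.037681)
uc = 2.4572

2.4572


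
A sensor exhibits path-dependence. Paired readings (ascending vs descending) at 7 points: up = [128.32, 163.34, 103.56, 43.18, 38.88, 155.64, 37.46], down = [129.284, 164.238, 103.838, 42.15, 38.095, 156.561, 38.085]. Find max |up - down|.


|128.32 - 129.284| = 0.9640
|163.34 - 164.238| = 0.8980
|103.56 - 103.838| = 0.2780
|43.18 - 42.15| = 1.0300
|38.88 - 38.095| = 0.7850
|155.64 - 156.561| = 0.9210
|37.46 - 38.085| = 0.6250
hysteresis = max(diffs) = 1.0300

1.0300


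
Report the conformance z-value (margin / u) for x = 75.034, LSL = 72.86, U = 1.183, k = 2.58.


u = U / k = 1.183 / 2.58 = 0.45852713
margin = |LSL - x| = |72.86 - 75.034| = 2.174
z = margin / u = 2.174 / 0.45852713
z = 4.7413

4.7413


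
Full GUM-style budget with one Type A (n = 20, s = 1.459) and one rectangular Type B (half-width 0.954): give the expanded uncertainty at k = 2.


u_A = s / sqrt(n) = 1.459 / sqrt(20) = 0.32624232
u_B = half_width / sqrt(3) = 0.954 / sqrt(3) = 0.55079216
uc = sqrt(u_A^2 + u_B^2) = sqrt(0.32624232^2 + 0.55079216^2) = 0.64016096
U = k * uc = 2 * 0.64016096
U = 1.2803

1.2803


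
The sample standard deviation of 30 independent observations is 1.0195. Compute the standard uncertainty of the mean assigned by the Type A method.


u_A = s / sqrt(n)
u_A = 1.0195 / sqrt(30)
u_A = 1.0195 / 5.4772256
u_A = 0.1861

0.1861


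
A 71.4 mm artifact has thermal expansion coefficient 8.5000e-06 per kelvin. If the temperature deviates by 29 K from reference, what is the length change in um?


dL = L * alpha * dT
= 71.4 * 8.5000e-06 * 29
= 0.0176001 mm
dL_um = 0.0176001 * 1000 = 17.6001 um

17.6001


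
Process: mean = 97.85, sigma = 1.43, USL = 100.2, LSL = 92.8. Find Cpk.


Cpu = (USL - mean) / (3*sigma) = (100.2 - 97.85) / (3*1.43) = 0.5478
Cpl = (mean - LSL) / (3*sigma) = (97.85 - 92.8) / (3*1.43) = 1.1772
Cpk = min(Cpu, Cpl) = 0.5478

0.5478


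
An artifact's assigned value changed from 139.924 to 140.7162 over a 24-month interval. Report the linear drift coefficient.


rate = (v2 - v1) / months
= (140.7162 - 139.924) / 24
= 0.7922 / 24
= 0.0330

0.0330


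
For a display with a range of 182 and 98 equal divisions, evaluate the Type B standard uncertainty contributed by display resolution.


resolution = range / divisions
resolution = 182 / 98 = 1.8571429
u_res = resolution / (2*sqrt(3))
u_res = 1.8571429 / 3.4641016
u_res = 0.5361

0.5361


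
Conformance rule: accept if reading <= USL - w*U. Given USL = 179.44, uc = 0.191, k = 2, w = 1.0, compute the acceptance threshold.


U = k * uc = 2 * 0.191 = 0.382
guard band g = w * U = 1.0 * 0.382 = 0.382
AL = USL - g = 179.44 - 0.382
AL = 179.0580

179.0580


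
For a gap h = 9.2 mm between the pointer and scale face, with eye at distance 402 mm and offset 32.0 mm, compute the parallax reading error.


error = h * offset / d
= 9.2 * 32.0 / 402
= 0.7323

0.7323


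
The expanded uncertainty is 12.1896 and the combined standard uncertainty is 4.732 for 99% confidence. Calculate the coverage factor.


k = U / uc
k = 12.1896 / 4.732
k = 2.576

2.576


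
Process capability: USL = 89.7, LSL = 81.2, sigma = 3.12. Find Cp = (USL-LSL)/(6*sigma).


Cp = (USL - LSL) / (6 * sigma)
= (89.7 - 81.2) / (6 * 3.12)
= 8.5000 / 18.7200
= 0.4541

0.4541


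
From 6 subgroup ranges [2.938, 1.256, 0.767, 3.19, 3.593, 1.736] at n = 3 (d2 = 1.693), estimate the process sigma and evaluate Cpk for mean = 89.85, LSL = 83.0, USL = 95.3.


R_bar = (2.938 + 1.256 + 0.767 + 3.19 + 3.593 + 1.736) / 6 = 2.2466667
sigma = R_bar / d2 = 2.2466667 / 1.693 = 1.3270329
Cp = (USL - LSL)/(6*sigma) = (95.3 - 83.0)/(6*1.3270329) = 1.5448
Cpu = (95.3 - 89.85)/(3*1.3270329) = 1.3690
Cpl = (89.85 - 83.0)/(3*1.3270329) = 1.7206
Cpk = min(Cpu, Cpl) = 1.3690

1.3690


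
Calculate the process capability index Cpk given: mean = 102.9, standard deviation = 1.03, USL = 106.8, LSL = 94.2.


Cpu = (USL - mean) / (3*sigma) = (106.8 - 102.9) / (3*1.03) = 1.2621
Cpl = (mean - LSL) / (3*sigma) = (102.9 - 94.2) / (3*1.03) = 2.8155
Cpk = min(Cpu, Cpl) = 1.2621

1.2621


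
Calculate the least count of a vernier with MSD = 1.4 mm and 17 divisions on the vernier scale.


LC = MSD / n_div
= 1.4 / 17
= 0.0824

0.0824


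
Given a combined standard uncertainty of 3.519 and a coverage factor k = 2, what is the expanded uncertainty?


U = k * uc
U = 2 * 3.519
U = 7.0380

7.0380


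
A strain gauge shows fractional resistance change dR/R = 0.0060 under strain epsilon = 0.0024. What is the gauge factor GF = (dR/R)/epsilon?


GF = (dR/R) / epsilon
= 0.0060 / 0.0024
= 2.5000

2.5000


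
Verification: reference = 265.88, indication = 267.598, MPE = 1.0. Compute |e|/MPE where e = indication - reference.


e = indication - reference = 267.598 - 265.88 = 1.7180
|e| = 1.7180
ratio = |e| / MPE = 1.7180 / 1.0
ratio = 1.7180

1.7180


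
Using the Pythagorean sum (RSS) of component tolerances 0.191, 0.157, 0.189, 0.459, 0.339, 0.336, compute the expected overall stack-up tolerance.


RSS = sqrt(0.191^2 + 0.157^2 + 0.189^2 + 0.459^2 + 0.339^2 + 0.336^2)
= sqrt(0.535349)
= 0.7317

0.7317


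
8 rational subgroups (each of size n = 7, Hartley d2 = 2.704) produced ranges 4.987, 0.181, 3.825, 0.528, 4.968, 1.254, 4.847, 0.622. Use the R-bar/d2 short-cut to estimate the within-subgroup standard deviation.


R_bar = (4.987 + 0.181 + 3.825 + 0.528 + 4.968 + 1.254 + 4.847 + 0.622) / 8
R_bar = 21.212 / 8 = 2.6515
sigma_hat = R_bar / d2 = 2.6515 / 2.704 = 0.9806

0.9806


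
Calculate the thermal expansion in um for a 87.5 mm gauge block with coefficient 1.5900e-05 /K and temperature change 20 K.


dL = L * alpha * dT
= 87.5 * 1.5900e-05 * 20
= 0.0278250 mm
dL_um = 0.0278250 * 1000 = 27.8250 um

27.8250


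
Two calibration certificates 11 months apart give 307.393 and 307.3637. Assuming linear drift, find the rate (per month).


rate = (v2 - v1) / months
= (307.3637 - 307.393) / 11
= -0.0293 / 11
= -0.0027

-0.0027


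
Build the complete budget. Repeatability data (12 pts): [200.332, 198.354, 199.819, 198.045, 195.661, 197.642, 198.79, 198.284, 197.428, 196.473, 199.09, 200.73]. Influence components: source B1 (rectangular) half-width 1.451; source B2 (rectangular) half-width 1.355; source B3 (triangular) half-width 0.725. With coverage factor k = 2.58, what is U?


mean = (200.332 + 198.354 + 199.819 + 198.045 + 195.661 + 197.642 + 198.79 + 198.284 + 197.428 + 196.473 + 199.09 + 200.73) / 12 = 198.3873333
s = sqrt(sum((x - mean)^2)/(n-1)) = 1.4978091
u_A = s / sqrt(n) = 1.4978091 / sqrt(12) = 0.43238024
u_B1 = 1.451 / sqrt(3) = 0.83773524
u_B2 = 1.355 / sqrt(3) = 0.78230961
u_B3 = 0.725 / sqrt(6) = 0.29598001
uc = sqrt(0.43238024^2 + 0.83773524^2 + 0.78230961^2 + 0.29598001^2) = 1.2603037
U = k * uc = 2.58 * 1.2603037
U = 3.2516

3.2516


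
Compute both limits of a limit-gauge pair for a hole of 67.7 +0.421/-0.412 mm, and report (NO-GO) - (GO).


GO = nominal - lower_tol (smallest hole = maximum material condition)
GO = 67.7 - 0.412 = 67.288
NO-GO = nominal + upper_tol (largest hole = least material condition)
NO-GO = 67.7 + 0.421 = 68.121
spread = NO-GO - GO = 68.121 - 67.288 = 0.8330

0.8330


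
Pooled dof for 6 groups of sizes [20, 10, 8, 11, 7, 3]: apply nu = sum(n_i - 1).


nu = sum_i (n_i - 1)
nu = ((20 - 1) + (10 - 1) + (8 - 1) + (11 - 1) + (7 - 1) + (3 - 1))
nu = 19 + 9 + 7 + 10 + 6 + 2
nu = 53

53


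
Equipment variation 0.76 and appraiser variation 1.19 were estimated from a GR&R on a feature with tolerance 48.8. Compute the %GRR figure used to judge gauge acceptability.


GRR = sqrt(EV^2 + AV^2) = sqrt(0.76^2 + 1.19^2) = 1.4119844
%GRR = GRR / tol * 100 = 1.4119844 / 48.8 * 100
%GRR = 2.8934

2.8934


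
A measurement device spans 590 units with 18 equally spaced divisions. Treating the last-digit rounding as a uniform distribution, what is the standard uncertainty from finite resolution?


resolution = range / divisions
resolution = 590 / 18 = 32.777778
u_res = resolution / (2*sqrt(3))
u_res = 32.777778 / 3.4641016
u_res = 9.4621

9.4621


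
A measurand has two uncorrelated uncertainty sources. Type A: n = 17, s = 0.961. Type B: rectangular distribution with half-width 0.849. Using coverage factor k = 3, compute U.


u_A = s / sqrt(n) = 0.961 / sqrt(17) = 0.23307674
u_B = half_width / sqrt(3) = 0.849 / sqrt(3) = 0.49017038
uc = sqrt(u_A^2 + u_B^2) = sqrt(0.23307674^2 + 0.49017038^2) = 0.54276309
U = k * uc = 3 * 0.54276309
U = 1.6283

1.6283


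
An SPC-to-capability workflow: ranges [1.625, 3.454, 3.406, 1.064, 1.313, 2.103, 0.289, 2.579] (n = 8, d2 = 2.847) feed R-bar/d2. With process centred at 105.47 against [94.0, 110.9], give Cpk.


R_bar = (1.625 + 3.454 + 3.406 + 1.064 + 1.313 + 2.103 + 0.289 + 2.579) / 8 = 1.979125
sigma = R_bar / d2 = 1.979125 / 2.847 = 0.69516157
Cp = (USL - LSL)/(6*sigma) = (110.9 - 94.0)/(6*0.69516157) = 4.0518
Cpu = (110.9 - 105.47)/(3*0.69516157) = 2.6037
Cpl = (105.47 - 94.0)/(3*0.69516157) = 5.4999
Cpk = min(Cpu, Cpl) = 2.6037

2.6037


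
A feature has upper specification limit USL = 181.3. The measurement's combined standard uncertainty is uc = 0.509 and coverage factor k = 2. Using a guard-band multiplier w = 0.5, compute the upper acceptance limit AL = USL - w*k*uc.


U = k * uc = 2 * 0.509 = 1.018
guard band g = w * U = 0.5 * 1.018 = 0.509
AL = USL - g = 181.3 - 0.509
AL = 180.7910

180.7910


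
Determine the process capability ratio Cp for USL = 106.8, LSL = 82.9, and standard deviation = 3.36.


Cp = (USL - LSL) / (6 * sigma)
= (106.8 - 82.9) / (6 * 3.36)
= 23.9000 / 20.1600
= 1.1855

1.1855


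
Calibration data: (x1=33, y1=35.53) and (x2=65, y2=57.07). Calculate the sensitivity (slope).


slope = (y2 - y1) / (x2 - x1)
= (57.07 - 35.53) / (65 - 33)
= 21.5400 / 32
= 0.6731

0.6731


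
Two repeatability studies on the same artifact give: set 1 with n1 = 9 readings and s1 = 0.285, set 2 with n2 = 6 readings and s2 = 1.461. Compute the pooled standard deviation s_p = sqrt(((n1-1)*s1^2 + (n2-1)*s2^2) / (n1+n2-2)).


s_p = sqrt(((n1-1)*s1^2 + (n2-1)*s2^2) / (n1+n2-2))
numerator = (9-1)*0.285^2 + (6-1)*1.461^2 = 0.6498 + 10.672605 = 11.322405
denominator = 9 + 6 - 2 = 13
s_p^2 = 11.322405 / 13 = 0.87095423
s_p = sqrt(0.87095423) = 0.9332

0.9332


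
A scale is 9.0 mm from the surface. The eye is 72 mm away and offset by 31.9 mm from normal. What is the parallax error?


error = h * offset / d
= 9.0 * 31.9 / 72
= 3.9875

3.9875


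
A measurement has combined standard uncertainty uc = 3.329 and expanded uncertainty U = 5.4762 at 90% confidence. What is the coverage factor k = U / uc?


k = U / uc
k = 5.4762 / 3.329
k = 1.645

1.645


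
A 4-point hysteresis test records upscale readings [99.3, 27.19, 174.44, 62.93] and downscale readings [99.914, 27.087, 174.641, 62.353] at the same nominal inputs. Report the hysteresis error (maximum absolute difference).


|99.3 - 99.914| = 0.6140
|27.19 - 27.087| = 0.1030
|174.44 - 174.641| = 0.2010
|62.93 - 62.353| = 0.5770
hysteresis = max(diffs) = 0.6140

0.6140


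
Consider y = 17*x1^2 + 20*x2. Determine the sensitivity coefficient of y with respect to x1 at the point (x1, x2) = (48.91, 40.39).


y = 17*x1^2 + 20*x2
dy/dx1 = 2*17*x1
Evaluate at x1 = 48.91: c1 = 34 * 48.91
c1 = 1662.9400

1662.9400


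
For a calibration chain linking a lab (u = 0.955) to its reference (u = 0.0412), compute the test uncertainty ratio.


TUR = u_lab / u_ref
= 0.955 / 0.0412
= 23.1796

23.1796


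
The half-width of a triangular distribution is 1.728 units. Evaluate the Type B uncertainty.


u_B = half_width / sqrt(6)
u_B = 1.728 / 2.4494897
u_B = 0.7055

0.7055


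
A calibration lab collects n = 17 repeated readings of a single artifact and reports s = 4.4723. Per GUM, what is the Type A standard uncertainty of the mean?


u_A = s / sqrt(n)
u_A = 4.4723 / sqrt(17)
u_A = 4.4723 / 4.1231056
u_A = 1.0847

1.0847


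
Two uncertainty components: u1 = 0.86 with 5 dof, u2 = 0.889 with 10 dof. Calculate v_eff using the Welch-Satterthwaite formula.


uc = sqrt(u1^2 + u2^2) = sqrt(0.86^2 + 0.889^2) = 1.2368998
v_eff = uc^4 / (u1^4/v1 + u2^4/v2)
= 1.2368998^4 / (0.86^4/5 + 0.889^4/10)
= 2.3406586 / 0.17186236
v_eff = 13.6194

13.6194


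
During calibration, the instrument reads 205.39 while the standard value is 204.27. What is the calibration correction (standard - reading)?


Correction = standard - reading
= 204.27 - 205.39
= -1.1200

-1.1200


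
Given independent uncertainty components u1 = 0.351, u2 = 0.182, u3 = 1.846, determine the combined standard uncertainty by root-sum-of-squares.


uc = sqrt(0.351^2 + 0.182^2 + 1.846^2)
uc = sqrt(3.564041)
uc = 1.8879

1.8879


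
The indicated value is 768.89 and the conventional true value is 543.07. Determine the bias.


Systematic error = measured - true
= 768.89 - 543.07
= 225.8200

225.8200


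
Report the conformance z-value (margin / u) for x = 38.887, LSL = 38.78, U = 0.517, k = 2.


u = U / k = 0.517 / 2 = 0.2585
margin = |LSL - x| = |38.78 - 38.887| = 0.107
z = margin / u = 0.107 / 0.2585
z = 0.4139

0.4139


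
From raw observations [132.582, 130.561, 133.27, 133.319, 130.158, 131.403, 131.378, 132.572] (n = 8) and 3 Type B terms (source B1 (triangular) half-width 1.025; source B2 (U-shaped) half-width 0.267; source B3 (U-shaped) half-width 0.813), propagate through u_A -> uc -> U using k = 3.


mean = (132.582 + 130.561 + 133.27 + 133.319 + 130.158 + 131.403 + 131.378 + 132.572) / 8 = 131.905375
s = sqrt(sum((x - mean)^2)/(n-1)) = 1.2043917
u_A = s / sqrt(n) = 1.2043917 / sqrt(8) = 0.42581677
u_B1 = 1.025 / sqrt(6) = 0.4184545
u_B2 = 0.267 / sqrt(2) = 0.18879751
u_B3 = 0.813 / sqrt(2) = 0.57487781
uc = sqrt(0.42581677^2 + 0.4184545^2 + 0.18879751^2 + 0.57487781^2) = 0.85003123
U = k * uc = 3 * 0.85003123
U = 2.5501

2.5501


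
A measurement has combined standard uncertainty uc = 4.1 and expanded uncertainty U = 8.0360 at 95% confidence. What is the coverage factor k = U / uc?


k = U / uc
k = 8.0360 / 4.1
k = 1.96

1.96


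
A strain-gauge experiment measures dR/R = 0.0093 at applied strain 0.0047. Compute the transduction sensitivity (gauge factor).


GF = (dR/R) / epsilon
= 0.0093 / 0.0047
= 1.9787

1.9787


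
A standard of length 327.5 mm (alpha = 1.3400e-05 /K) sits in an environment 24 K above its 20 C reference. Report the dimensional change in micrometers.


dL = L * alpha * dT
= 327.5 * 1.3400e-05 * 24
= 0.1053240 mm
dL_um = 0.1053240 * 1000 = 105.3240 um

105.3240


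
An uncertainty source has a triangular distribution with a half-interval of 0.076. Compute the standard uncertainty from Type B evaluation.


u_B = half_width / sqrt(6)
u_B = 0.076 / 2.4494897
u_B = 0.0310

0.0310


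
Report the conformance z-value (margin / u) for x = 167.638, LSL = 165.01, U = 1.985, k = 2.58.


u = U / k = 1.985 / 2.58 = 0.76937984
margin = |LSL - x| = |165.01 - 167.638| = 2.628
z = margin / u = 2.628 / 0.76937984
z = 3.4157

3.4157


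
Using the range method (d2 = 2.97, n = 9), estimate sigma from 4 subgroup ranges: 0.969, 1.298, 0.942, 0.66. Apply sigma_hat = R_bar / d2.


R_bar = (0.969 + 1.298 + 0.942 + 0.66) / 4
R_bar = 3.869 / 4 = 0.96725
sigma_hat = R_bar / d2 = 0.96725 / 2.97 = 0.3257

0.3257


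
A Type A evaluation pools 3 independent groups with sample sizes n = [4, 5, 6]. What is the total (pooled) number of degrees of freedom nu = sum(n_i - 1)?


nu = sum_i (n_i - 1)
nu = ((4 - 1) + (5 - 1) + (6 - 1))
nu = 3 + 4 + 5
nu = 12

12


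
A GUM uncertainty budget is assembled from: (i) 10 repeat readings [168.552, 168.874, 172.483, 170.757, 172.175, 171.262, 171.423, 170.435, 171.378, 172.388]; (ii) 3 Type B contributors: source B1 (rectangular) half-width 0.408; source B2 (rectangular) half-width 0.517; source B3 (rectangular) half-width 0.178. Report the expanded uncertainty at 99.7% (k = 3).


mean = (168.552 + 168.874 + 172.483 + 170.757 + 172.175 + 171.262 + 171.423 + 170.435 + 171.378 + 172.388) / 10 = 170.9727
s = sqrt(sum((x - mean)^2)/(n-1)) = 1.3654595
u_A = s / sqrt(n) = 1.3654595 / sqrt(10) = 0.43179621
u_B1 = 0.408 / sqrt(3) = 0.23555891
u_B2 = 0.517 / sqrt(3) = 0.29849009
u_B3 = 0.178 / sqrt(3) = 0.10276835
uc = sqrt(0.43179621^2 + 0.23555891^2 + 0.29849009^2 + 0.10276835^2) = 0.58446012
U = k * uc = 3 * 0.58446012
U = 1.7534

1.7534


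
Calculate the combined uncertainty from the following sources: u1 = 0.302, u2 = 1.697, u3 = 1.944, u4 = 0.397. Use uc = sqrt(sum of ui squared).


uc = sqrt(0.302^2 + 1.697^2 + 1.944^2 + 0.397^2)
uc = sqrt(6.907758)
uc = 2.6283

2.6283


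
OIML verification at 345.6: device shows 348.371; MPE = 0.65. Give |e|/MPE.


e = indication - reference = 348.371 - 345.6 = 2.7710
|e| = 2.7710
ratio = |e| / MPE = 2.7710 / 0.65
ratio = 4.2631

4.2631


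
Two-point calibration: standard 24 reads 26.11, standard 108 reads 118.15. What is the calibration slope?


slope = (y2 - y1) / (x2 - x1)
= (118.15 - 26.11) / (108 - 24)
= 92.0400 / 84
= 1.0957

1.0957


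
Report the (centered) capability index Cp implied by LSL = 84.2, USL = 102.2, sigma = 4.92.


Cp = (USL - LSL) / (6 * sigma)
= (102.2 - 84.2) / (6 * 4.92)
= 18.0000 / 29.5200
= 0.6098

0.6098


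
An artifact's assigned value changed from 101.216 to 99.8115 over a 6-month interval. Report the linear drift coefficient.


rate = (v2 - v1) / months
= (99.8115 - 101.216) / 6
= -1.4045 / 6
= -0.2341

-0.2341


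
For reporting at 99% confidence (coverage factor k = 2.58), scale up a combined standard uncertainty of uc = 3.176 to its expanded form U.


U = k * uc
U = 2.58 * 3.176
U = 8.1941

8.1941


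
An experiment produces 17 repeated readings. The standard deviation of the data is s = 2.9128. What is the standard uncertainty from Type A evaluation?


u_A = s / sqrt(n)
u_A = 2.9128 / sqrt(17)
u_A = 2.9128 / 4.1231056
u_A = 0.7065

0.7065


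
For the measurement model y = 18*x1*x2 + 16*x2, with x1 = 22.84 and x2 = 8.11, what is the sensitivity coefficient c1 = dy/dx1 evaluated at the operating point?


y = 18*x1*x2 + 16*x2
dy/dx1 = 18*x2
Evaluate at x2 = 8.11: c1 = 18 * 8.11
c1 = 145.9800

145.9800


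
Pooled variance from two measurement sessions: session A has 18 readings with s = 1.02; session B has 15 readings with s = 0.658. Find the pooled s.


s_p = sqrt(((n1-1)*s1^2 + (n2-1)*s2^2) / (n1+n2-2))
numerator = (18-1)*1.02^2 + (15-1)*0.658^2 = 17.6868 + 6.061496 = 23.748296
denominator = 18 + 15 - 2 = 31
s_p^2 = 23.748296 / 31 = 0.76607406
s_p = sqrt(0.76607406) = 0.8753

0.8753


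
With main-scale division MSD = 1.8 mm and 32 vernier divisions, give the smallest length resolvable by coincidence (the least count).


LC = MSD / n_div
= 1.8 / 32
= 0.0563

0.0563


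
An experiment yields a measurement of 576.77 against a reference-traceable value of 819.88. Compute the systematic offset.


Systematic error = measured - true
= 576.77 - 819.88
= -243.1100

-243.1100


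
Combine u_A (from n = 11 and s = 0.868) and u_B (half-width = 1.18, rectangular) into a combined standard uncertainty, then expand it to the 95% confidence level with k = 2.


u_A = s / sqrt(n) = 0.868 / sqrt(11) = 0.26171185
u_B = half_width / sqrt(3) = 1.18 / sqrt(3) = 0.68127332
uc = sqrt(u_A^2 + u_B^2) = sqrt(0.26171185^2 + 0.68127332^2) = 0.7298126
U = k * uc = 2 * 0.7298126
U = 1.4596

1.4596


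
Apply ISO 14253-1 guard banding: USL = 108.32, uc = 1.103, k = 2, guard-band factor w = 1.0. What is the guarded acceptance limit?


U = k * uc = 2 * 1.103 = 2.206
guard band g = w * U = 1.0 * 2.206 = 2.206
AL = USL - g = 108.32 - 2.206
AL = 106.1140

106.1140


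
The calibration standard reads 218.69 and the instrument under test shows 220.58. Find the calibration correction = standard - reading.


Correction = standard - reading
= 218.69 - 220.58
= -1.8900

-1.8900


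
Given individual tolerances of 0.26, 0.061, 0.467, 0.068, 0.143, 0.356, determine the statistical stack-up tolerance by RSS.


RSS = sqrt(0.26^2 + 0.061^2 + 0.467^2 + 0.068^2 + 0.143^2 + 0.356^2)
= sqrt(0.441219)
= 0.6642

0.6642


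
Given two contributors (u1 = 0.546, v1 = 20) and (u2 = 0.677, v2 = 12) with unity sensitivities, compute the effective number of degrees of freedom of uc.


uc = sqrt(u1^2 + u2^2) = sqrt(0.546^2 + 0.677^2) = 0.86973847
v_eff = uc^4 / (u1^4/v1 + u2^4/v2)
= 0.86973847^4 / (0.546^4/20 + 0.677^4/12)
= 0.57220905 / 0.021949113
v_eff = 26.0698

26.0698


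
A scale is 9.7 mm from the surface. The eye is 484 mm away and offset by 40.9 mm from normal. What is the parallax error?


error = h * offset / d
= 9.7 * 40.9 / 484
= 0.8197

0.8197


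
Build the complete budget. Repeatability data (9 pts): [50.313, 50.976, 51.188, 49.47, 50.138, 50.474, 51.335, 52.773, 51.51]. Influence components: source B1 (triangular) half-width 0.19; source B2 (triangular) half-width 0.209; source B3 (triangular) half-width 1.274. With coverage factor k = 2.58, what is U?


mean = (50.313 + 50.976 + 51.188 + 49.47 + 50.138 + 50.474 + 51.335 + 52.773 + 51.51) / 9 = 50.90855556
s = sqrt(sum((x - mean)^2)/(n-1)) = 0.95584414
u_A = s / sqrt(n) = 0.95584414 / sqrt(9) = 0.31861471
u_B1 = 0.19 / sqrt(6) = 0.077567175
u_B2 = 0.209 / sqrt(6) = 0.085323893
u_B3 = 1.274 / sqrt(6) = 0.52010832
uc = sqrt(0.31861471^2 + 0.077567175^2 + 0.085323893^2 + 0.52010832^2) = 0.62074538
U = k * uc = 2.58 * 0.62074538
U = 1.6015

1.6015


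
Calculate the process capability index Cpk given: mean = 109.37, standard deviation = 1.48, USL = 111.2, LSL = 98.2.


Cpu = (USL - mean) / (3*sigma) = (111.2 - 109.37) / (3*1.48) = 0.4122
Cpl = (mean - LSL) / (3*sigma) = (109.37 - 98.2) / (3*1.48) = 2.5158
Cpk = min(Cpu, Cpl) = 0.4122

0.4122


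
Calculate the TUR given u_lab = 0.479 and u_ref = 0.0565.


TUR = u_lab / u_ref
= 0.479 / 0.0565
= 8.4779

8.4779


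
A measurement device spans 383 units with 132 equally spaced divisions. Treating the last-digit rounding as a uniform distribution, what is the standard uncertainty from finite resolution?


resolution = range / divisions
resolution = 383 / 132 = 2.9015152
u_res = resolution / (2*sqrt(3))
u_res = 2.9015152 / 3.4641016
u_res = 0.8376

0.8376


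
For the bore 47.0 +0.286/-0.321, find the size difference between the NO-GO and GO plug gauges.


GO = nominal - lower_tol (smallest hole = maximum material condition)
GO = 47.0 - 0.321 = 46.679
NO-GO = nominal + upper_tol (largest hole = least material condition)
NO-GO = 47.0 + 0.286 = 47.286
spread = NO-GO - GO = 47.286 - 46.679 = 0.6070

0.6070
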